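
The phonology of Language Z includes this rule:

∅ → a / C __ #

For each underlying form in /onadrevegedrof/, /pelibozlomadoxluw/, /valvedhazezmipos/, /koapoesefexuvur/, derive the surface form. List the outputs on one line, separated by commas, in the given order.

onadrevegedrofa, pelibozlomadoxluwa, valvedhazezmiposa, koapoesefexuvura

/onadrevegedrof/: the form ends in the consonant /f/, so [a] is inserted word-finally. → [onadrevegedrofa].
/pelibozlomadoxluw/: the form ends in the consonant /w/, so [a] is inserted word-finally. → [pelibozlomadoxluwa].
/valvedhazezmipos/: the form ends in the consonant /s/, so [a] is inserted word-finally. → [valvedhazezmiposa].
/koapoesefexuvur/: the form ends in the consonant /r/, so [a] is inserted word-finally. → [koapoesefexuvura].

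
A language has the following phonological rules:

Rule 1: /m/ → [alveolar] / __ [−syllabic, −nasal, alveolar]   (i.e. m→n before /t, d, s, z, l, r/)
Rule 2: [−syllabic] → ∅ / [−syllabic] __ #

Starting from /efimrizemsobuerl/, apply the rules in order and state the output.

Rule 1 (nasal place assimilation): /m/ precedes the alveolar consonant /r/, so it assimilates in place to [n]. /m/ precedes the alveolar consonant /s/, so it assimilates in place to [n]. /efimrizemsobuerl/ → efinrizensobuerl.
Rule 2 (final cluster simplification): /l/ is the second consonant of a word-final cluster /rl/, so it deletes. /efinrizensobuerl/ → efinrizensobuer.

efinrizensobuer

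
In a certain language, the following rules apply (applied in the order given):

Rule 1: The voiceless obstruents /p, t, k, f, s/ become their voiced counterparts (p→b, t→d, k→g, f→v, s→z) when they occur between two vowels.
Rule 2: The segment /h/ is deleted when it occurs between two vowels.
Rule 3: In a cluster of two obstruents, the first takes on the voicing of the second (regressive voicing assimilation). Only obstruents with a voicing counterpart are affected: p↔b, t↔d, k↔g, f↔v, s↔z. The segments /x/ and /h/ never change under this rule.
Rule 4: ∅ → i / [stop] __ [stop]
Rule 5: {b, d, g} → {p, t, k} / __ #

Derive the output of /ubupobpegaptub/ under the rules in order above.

Rule 1 (intervocalic voicing): /p/ is a voiceless obstruent between vowels /u/ and /o/, so it voices to [b]. /ubupobpegaptub/ → ububobpegaptub.
Rule 2 (intervocalic h-deletion): no segment meets the environment; /ububobpegaptub/ is unchanged.
Rule 3 (regressive voicing assimilation): /b/ precedes the voiceless obstruent /p/, so it devoices to [p] by assimilation. /ububobpegaptub/ → ububoppegaptub.
Rule 4 (stop-cluster i-epenthesis): /p/ and /p/ form a stop–stop cluster, so [i] is inserted between them. /p/ and /t/ form a stop–stop cluster, so [i] is inserted between them. /ububoppegaptub/ → ububopipegapitub.
Rule 5 (final devoicing): /b/ is a voiced stop in word-final position, so it devoices to [p]. /ububopipegapitub/ → ububopipegapitup.

ububopipegapitup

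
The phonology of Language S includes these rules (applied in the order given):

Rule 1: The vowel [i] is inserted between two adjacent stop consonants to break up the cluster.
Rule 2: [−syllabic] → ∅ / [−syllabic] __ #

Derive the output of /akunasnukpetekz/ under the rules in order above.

Rule 1 (stop-cluster i-epenthesis): /k/ and /p/ form a stop–stop cluster, so [i] is inserted between them. /akunasnukpetekz/ → akunasnukipetekz.
Rule 2 (final cluster simplification): /z/ is the second consonant of a word-final cluster /kz/, so it deletes. /akunasnukipetekz/ → akunasnukipetek.

akunasnukipetek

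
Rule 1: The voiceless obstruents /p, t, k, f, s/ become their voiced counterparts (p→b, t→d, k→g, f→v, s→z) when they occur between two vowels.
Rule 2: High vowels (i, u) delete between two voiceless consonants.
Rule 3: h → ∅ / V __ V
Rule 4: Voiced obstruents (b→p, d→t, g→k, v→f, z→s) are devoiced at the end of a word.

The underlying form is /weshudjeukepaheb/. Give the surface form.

Rule 1 (intervocalic voicing): /k/ is a voiceless obstruent between vowels /u/ and /e/, so it voices to [g]. /p/ is a voiceless obstruent between vowels /e/ and /a/, so it voices to [b]. /weshudjeukepaheb/ → weshudjeugebaheb.
Rule 2 (high vowel syncope): no segment meets the environment; /weshudjeugebaheb/ is unchanged.
Rule 3 (intervocalic h-deletion): /h/ occurs between vowels /a/ and /e/, so it deletes. /weshudjeugebaheb/ → weshudjeugebaeb.
Rule 4 (final devoicing): /b/ is a voiced obstruent in word-final position, so it devoices to [p]. /weshudjeugebaeb/ → weshudjeugebaep.

weshudjeugebaep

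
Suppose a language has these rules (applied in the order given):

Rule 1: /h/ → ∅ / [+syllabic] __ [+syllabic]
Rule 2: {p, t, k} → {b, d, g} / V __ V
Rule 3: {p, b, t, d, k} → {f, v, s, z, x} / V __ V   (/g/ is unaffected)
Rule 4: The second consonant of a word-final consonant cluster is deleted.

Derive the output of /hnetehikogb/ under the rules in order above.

Rule 1 (intervocalic h-deletion): /h/ occurs between vowels /e/ and /i/, so it deletes. /hnetehikogb/ → hneteikogb.
Rule 2 (intervocalic voicing): /t/ is a voiceless stop between vowels /e/ and /e/, so it voices to [d]. /k/ is a voiceless stop between vowels /i/ and /o/, so it voices to [g]. /hneteikogb/ → hnedeigogb.
Rule 3 (intervocalic spirantization): /d/ is a stop between vowels /e/ and /e/, so it spirantizes to the fricative [z]. /hnedeigogb/ → hnezeigogb.
Rule 4 (final cluster simplification): /b/ is the second consonant of a word-final cluster /gb/, so it deletes. /hnezeigogb/ → hnezeigog.

hnezeigog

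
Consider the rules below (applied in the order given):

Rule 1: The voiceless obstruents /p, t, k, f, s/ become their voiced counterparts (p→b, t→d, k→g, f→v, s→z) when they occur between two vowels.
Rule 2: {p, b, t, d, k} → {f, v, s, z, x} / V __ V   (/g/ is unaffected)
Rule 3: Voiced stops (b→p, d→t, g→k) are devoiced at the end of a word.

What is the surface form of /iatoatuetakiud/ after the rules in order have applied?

Rule 1 (intervocalic voicing): /t/ is a voiceless obstruent between vowels /a/ and /o/, so it voices to [d]. /t/ is a voiceless obstruent between vowels /a/ and /u/, so it voices to [d]. /t/ is a voiceless obstruent between vowels /e/ and /a/, so it voices to [d]. /k/ is a voiceless obstruent between vowels /a/ and /i/, so it voices to [g]. /iatoatuetakiud/ → iadoaduedagiud.
Rule 2 (intervocalic spirantization): /d/ is a stop between vowels /a/ and /o/, so it spirantizes to the fricative [z]. /d/ is a stop between vowels /a/ and /u/, so it spirantizes to the fricative [z]. /d/ is a stop between vowels /e/ and /a/, so it spirantizes to the fricative [z]. /iadoaduedagiud/ → iazoazuezagiud.
Rule 3 (final devoicing): /d/ is a voiced stop in word-final position, so it devoices to [t]. /iazoazuezagiud/ → iazoazuezagiut.

iazoazuezagiut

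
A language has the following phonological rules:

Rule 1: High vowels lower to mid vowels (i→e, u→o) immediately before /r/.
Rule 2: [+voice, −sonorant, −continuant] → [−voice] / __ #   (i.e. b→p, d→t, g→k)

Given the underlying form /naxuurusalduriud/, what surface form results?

Rule 1 (pre-rhotic lowering): /u/ is a high vowel immediately before /r/, so it lowers to [o]. /u/ is a high vowel immediately before /r/, so it lowers to [o]. /naxuurusalduriud/ → naxuorusaldoriud.
Rule 2 (final devoicing): /d/ is a voiced stop in word-final position, so it devoices to [t]. /naxuorusaldoriud/ → naxuorusaldoriut.

naxuorusaldoriut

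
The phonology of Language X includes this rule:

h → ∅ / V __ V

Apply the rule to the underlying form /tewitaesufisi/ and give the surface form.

tewitaesufisi

No segment of /tewitaesufisi/ meets the structural description of the rule, so the form surfaces unchanged.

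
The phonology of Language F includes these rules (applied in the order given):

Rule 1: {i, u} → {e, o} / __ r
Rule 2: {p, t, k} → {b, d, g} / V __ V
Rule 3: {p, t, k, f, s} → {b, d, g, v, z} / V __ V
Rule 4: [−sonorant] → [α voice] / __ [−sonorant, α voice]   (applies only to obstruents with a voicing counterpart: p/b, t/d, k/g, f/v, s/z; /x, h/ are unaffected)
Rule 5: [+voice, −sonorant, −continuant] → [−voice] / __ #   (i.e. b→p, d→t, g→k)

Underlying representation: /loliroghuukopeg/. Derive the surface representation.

Rule 1 (pre-rhotic lowering): /i/ is a high vowel immediately before /r/, so it lowers to [e]. /loliroghuukopeg/ → loleroghuukopeg.
Rule 2 (intervocalic voicing): /k/ is a voiceless stop between vowels /u/ and /o/, so it voices to [g]. /p/ is a voiceless stop between vowels /o/ and /e/, so it voices to [b]. /loleroghuukopeg/ → loleroghuugobeg.
Rule 3 (intervocalic voicing): no segment meets the environment; /loleroghuugobeg/ is unchanged.
Rule 4 (regressive voicing assimilation): /g/ precedes the voiceless obstruent /h/, so it devoices to [k] by assimilation. /loleroghuugobeg/ → lolerokhuugobeg.
Rule 5 (final devoicing): /g/ is a voiced stop in word-final position, so it devoices to [k]. /lolerokhuugobeg/ → lolerokhuugobek.

lolerokhuugobek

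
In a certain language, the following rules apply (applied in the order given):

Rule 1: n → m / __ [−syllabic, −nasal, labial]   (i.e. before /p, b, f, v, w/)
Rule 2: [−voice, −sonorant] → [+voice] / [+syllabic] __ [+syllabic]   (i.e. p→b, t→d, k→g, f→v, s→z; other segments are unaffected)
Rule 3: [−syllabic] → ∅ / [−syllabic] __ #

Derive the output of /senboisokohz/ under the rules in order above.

Rule 1 (nasal place assimilation): /n/ precedes the labial consonant /b/, so it assimilates in place to [m]. /senboisokohz/ → semboisokohz.
Rule 2 (intervocalic voicing): /s/ is a voiceless obstruent between vowels /i/ and /o/, so it voices to [z]. /k/ is a voiceless obstruent between vowels /o/ and /o/, so it voices to [g]. /semboisokohz/ → semboizogohz.
Rule 3 (final cluster simplification): /z/ is the second consonant of a word-final cluster /hz/, so it deletes. /semboizogohz/ → semboizogoh.

semboizogoh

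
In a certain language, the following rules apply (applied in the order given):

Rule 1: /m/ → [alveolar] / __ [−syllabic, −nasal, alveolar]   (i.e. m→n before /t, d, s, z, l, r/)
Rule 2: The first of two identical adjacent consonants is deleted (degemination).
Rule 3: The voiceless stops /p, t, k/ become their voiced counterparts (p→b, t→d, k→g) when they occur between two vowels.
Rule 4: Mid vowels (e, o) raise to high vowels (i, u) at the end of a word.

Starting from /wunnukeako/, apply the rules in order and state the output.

Rule 1 (nasal place assimilation): no segment meets the environment; /wunnukeako/ is unchanged.
Rule 2 (degemination): /nn/ is a geminate; the first /n/ deletes. /wunnukeako/ → wunukeako.
Rule 3 (intervocalic voicing): /k/ is a voiceless stop between vowels /u/ and /e/, so it voices to [g]. /k/ is a voiceless stop between vowels /a/ and /o/, so it voices to [g]. /wunukeako/ → wunugeago.
Rule 4 (final vowel raising): /o/ is a mid vowel in word-final position, so it raises to [u]. /wunugeago/ → wunugeagu.

wunugeagu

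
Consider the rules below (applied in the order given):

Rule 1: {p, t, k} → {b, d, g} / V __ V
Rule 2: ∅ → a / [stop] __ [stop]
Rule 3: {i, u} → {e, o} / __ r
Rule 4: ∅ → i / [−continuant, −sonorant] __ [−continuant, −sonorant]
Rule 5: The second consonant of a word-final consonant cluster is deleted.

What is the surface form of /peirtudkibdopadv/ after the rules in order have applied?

Rule 1 (intervocalic voicing): /p/ is a voiceless stop between vowels /o/ and /a/, so it voices to [b]. /peirtudkibdopadv/ → peirtudkibdobadv.
Rule 2 (stop-cluster a-epenthesis): /d/ and /k/ form a stop–stop cluster, so [a] is inserted between them. /b/ and /d/ form a stop–stop cluster, so [a] is inserted between them. /peirtudkibdobadv/ → peirtudakibadobadv.
Rule 3 (pre-rhotic lowering): /i/ is a high vowel immediately before /r/, so it lowers to [e]. /peirtudakibadobadv/ → peertudakibadobadv.
Rule 4 (stop-cluster i-epenthesis): no segment meets the environment; /peertudakibadobadv/ is unchanged.
Rule 5 (final cluster simplification): /v/ is the second consonant of a word-final cluster /dv/, so it deletes. /peertudakibadobadv/ → peertudakibadobad.

peertudakibadobad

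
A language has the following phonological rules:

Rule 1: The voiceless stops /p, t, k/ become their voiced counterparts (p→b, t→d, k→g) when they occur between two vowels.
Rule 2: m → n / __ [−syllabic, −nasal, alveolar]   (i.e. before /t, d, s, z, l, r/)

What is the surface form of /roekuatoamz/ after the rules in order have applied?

Rule 1 (intervocalic voicing): /k/ is a voiceless stop between vowels /e/ and /u/, so it voices to [g]. /t/ is a voiceless stop between vowels /a/ and /o/, so it voices to [d]. /roekuatoamz/ → roeguadoamz.
Rule 2 (nasal place assimilation): /m/ precedes the alveolar consonant /z/, so it assimilates in place to [n]. /roeguadoamz/ → roeguadoanz.

roeguadoanz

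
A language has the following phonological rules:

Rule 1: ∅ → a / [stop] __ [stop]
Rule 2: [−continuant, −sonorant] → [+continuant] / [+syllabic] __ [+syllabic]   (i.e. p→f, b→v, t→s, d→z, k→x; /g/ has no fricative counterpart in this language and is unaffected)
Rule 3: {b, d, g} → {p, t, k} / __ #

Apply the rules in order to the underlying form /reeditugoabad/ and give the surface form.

Rule 1 (stop-cluster a-epenthesis): no segment meets the environment; /reeditugoabad/ is unchanged.
Rule 2 (intervocalic spirantization): /d/ is a stop between vowels /e/ and /i/, so it spirantizes to the fricative [z]. /t/ is a stop between vowels /i/ and /u/, so it spirantizes to the fricative [s]. /b/ is a stop between vowels /a/ and /a/, so it spirantizes to the fricative [v]. /reeditugoabad/ → reezisugoavad.
Rule 3 (final devoicing): /d/ is a voiced stop in word-final position, so it devoices to [t]. /reezisugoavad/ → reezisugoavat.

reezisugoavat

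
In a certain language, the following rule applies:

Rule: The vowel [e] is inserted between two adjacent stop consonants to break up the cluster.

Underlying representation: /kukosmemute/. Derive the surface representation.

No segment of /kukosmemute/ meets the structural description of the rule, so the form surfaces unchanged.

kukosmemute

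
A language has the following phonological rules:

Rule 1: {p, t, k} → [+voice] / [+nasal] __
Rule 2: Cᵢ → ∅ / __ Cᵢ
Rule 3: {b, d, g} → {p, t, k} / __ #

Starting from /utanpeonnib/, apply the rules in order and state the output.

utanbeonip

Rule 1 (post-nasal voicing): /p/ is a voiceless stop immediately after the nasal /n/, so it voices to [b]. /utanpeonnib/ → utanbeonnib.
Rule 2 (degemination): /nn/ is a geminate; the first /n/ deletes. /utanbeonnib/ → utanbeonib.
Rule 3 (final devoicing): /b/ is a voiced stop in word-final position, so it devoices to [p]. /utanbeonib/ → utanbeonip.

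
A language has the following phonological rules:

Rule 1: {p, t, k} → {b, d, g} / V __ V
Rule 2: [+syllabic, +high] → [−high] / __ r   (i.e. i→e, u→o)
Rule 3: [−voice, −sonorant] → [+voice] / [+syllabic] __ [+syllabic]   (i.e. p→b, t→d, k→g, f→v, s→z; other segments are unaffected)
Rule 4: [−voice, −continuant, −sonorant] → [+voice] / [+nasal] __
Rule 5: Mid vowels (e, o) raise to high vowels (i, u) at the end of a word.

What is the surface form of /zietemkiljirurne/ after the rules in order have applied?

ziedemgiljerorni

Rule 1 (intervocalic voicing): /t/ is a voiceless stop between vowels /e/ and /e/, so it voices to [d]. /zietemkiljirurne/ → ziedemkiljirurne.
Rule 2 (pre-rhotic lowering): /i/ is a high vowel immediately before /r/, so it lowers to [e]. /u/ is a high vowel immediately before /r/, so it lowers to [o]. /ziedemkiljirurne/ → ziedemkiljerorne.
Rule 3 (intervocalic voicing): no segment meets the environment; /ziedemkiljerorne/ is unchanged.
Rule 4 (post-nasal voicing): /k/ is a voiceless stop immediately after the nasal /m/, so it voices to [g]. /ziedemkiljerorne/ → ziedemgiljerorne.
Rule 5 (final vowel raising): /e/ is a mid vowel in word-final position, so it raises to [i]. /ziedemgiljerorne/ → ziedemgiljerorni.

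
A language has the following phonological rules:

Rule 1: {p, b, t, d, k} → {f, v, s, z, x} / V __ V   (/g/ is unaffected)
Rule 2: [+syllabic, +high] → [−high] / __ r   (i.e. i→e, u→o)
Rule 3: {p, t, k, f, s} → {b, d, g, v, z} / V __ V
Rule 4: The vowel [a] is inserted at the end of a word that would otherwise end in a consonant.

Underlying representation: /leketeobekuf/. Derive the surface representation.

Rule 1 (intervocalic spirantization): /k/ is a stop between vowels /e/ and /e/, so it spirantizes to the fricative [x]. /t/ is a stop between vowels /e/ and /e/, so it spirantizes to the fricative [s]. /b/ is a stop between vowels /o/ and /e/, so it spirantizes to the fricative [v]. /k/ is a stop between vowels /e/ and /u/, so it spirantizes to the fricative [x]. /leketeobekuf/ → lexeseovexuf.
Rule 2 (pre-rhotic lowering): no segment meets the environment; /lexeseovexuf/ is unchanged.
Rule 3 (intervocalic voicing): /s/ is a voiceless obstruent between vowels /e/ and /e/, so it voices to [z]. /lexeseovexuf/ → lexezeovexuf.
Rule 4 (final a-epenthesis): the form ends in the consonant /f/, so [a] is inserted word-finally. /lexezeovexuf/ → lexezeovexufa.

lexezeovexufa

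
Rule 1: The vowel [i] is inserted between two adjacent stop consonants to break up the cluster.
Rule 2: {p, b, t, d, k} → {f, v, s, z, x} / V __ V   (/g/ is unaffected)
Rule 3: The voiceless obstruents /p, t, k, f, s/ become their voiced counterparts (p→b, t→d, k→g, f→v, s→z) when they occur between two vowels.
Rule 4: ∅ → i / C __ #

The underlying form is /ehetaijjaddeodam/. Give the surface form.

Rule 1 (stop-cluster i-epenthesis): /d/ and /d/ form a stop–stop cluster, so [i] is inserted between them. /ehetaijjaddeodam/ → ehetaijjadideodam.
Rule 2 (intervocalic spirantization): /t/ is a stop between vowels /e/ and /a/, so it spirantizes to the fricative [s]. /d/ is a stop between vowels /a/ and /i/, so it spirantizes to the fricative [z]. /d/ is a stop between vowels /i/ and /e/, so it spirantizes to the fricative [z]. /d/ is a stop between vowels /o/ and /a/, so it spirantizes to the fricative [z]. /ehetaijjadideodam/ → ehesaijjazizeozam.
Rule 3 (intervocalic voicing): /s/ is a voiceless obstruent between vowels /e/ and /a/, so it voices to [z]. /ehesaijjazizeozam/ → ehezaijjazizeozam.
Rule 4 (final i-epenthesis): the form ends in the consonant /m/, so [i] is inserted word-finally. /ehezaijjazizeozam/ → ehezaijjazizeozami.

ehezaijjazizeozami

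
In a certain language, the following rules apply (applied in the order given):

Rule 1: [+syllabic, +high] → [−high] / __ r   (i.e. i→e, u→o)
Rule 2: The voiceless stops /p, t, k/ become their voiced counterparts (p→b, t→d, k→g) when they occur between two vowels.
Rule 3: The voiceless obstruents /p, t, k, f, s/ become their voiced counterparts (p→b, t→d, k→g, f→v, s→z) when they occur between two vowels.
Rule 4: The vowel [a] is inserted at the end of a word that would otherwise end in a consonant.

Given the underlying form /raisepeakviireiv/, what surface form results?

raizebeakviereiva

Rule 1 (pre-rhotic lowering): /i/ is a high vowel immediately before /r/, so it lowers to [e]. /raisepeakviireiv/ → raisepeakviereiv.
Rule 2 (intervocalic voicing): /p/ is a voiceless stop between vowels /e/ and /e/, so it voices to [b]. /raisepeakviereiv/ → raisebeakviereiv.
Rule 3 (intervocalic voicing): /s/ is a voiceless obstruent between vowels /i/ and /e/, so it voices to [z]. /raisebeakviereiv/ → raizebeakviereiv.
Rule 4 (final a-epenthesis): the form ends in the consonant /v/, so [a] is inserted word-finally. /raizebeakviereiv/ → raizebeakviereiva.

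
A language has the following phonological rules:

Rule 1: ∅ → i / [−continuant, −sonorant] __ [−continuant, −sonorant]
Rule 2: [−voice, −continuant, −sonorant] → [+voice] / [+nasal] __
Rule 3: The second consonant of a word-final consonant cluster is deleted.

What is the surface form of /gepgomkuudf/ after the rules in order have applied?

gepigomguud

Rule 1 (stop-cluster i-epenthesis): /p/ and /g/ form a stop–stop cluster, so [i] is inserted between them. /gepgomkuudf/ → gepigomkuudf.
Rule 2 (post-nasal voicing): /k/ is a voiceless stop immediately after the nasal /m/, so it voices to [g]. /gepigomkuudf/ → gepigomguudf.
Rule 3 (final cluster simplification): /f/ is the second consonant of a word-final cluster /df/, so it deletes. /gepigomguudf/ → gepigomguud.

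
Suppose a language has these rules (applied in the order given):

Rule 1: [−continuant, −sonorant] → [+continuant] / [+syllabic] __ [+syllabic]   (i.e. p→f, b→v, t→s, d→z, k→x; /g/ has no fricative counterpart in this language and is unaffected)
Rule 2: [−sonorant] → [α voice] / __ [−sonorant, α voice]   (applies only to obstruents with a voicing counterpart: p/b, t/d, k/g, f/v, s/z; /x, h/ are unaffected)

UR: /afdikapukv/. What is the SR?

Rule 1 (intervocalic spirantization): /k/ is a stop between vowels /i/ and /a/, so it spirantizes to the fricative [x]. /p/ is a stop between vowels /a/ and /u/, so it spirantizes to the fricative [f]. /afdikapukv/ → afdixafukv.
Rule 2 (regressive voicing assimilation): /f/ precedes the voiced obstruent /d/, so it voices to [v] by assimilation. /k/ precedes the voiced obstruent /v/, so it voices to [g] by assimilation. /afdixafukv/ → avdixafugv.

avdixafugv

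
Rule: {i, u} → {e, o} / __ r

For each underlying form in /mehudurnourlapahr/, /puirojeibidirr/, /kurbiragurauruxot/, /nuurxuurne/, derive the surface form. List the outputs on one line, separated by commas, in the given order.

/mehudurnourlapahr/: /u/ is a high vowel immediately before /r/, so it lowers to [o]. /u/ is a high vowel immediately before /r/, so it lowers to [o]. → [mehudornoorlapahr].
/puirojeibidirr/: /i/ is a high vowel immediately before /r/, so it lowers to [e]. /i/ is a high vowel immediately before /r/, so it lowers to [e]. → [puerojeibiderr].
/kurbiragurauruxot/: /u/ is a high vowel immediately before /r/, so it lowers to [o]. /i/ is a high vowel immediately before /r/, so it lowers to [e]. /u/ is a high vowel immediately before /r/, so it lowers to [o]. /u/ is a high vowel immediately before /r/, so it lowers to [o]. → [korberagoraoruxot].
/nuurxuurne/: /u/ is a high vowel immediately before /r/, so it lowers to [o]. /u/ is a high vowel immediately before /r/, so it lowers to [o]. → [nuorxuorne].

mehudornoorlapahr, puerojeibiderr, korberagoraoruxot, nuorxuorne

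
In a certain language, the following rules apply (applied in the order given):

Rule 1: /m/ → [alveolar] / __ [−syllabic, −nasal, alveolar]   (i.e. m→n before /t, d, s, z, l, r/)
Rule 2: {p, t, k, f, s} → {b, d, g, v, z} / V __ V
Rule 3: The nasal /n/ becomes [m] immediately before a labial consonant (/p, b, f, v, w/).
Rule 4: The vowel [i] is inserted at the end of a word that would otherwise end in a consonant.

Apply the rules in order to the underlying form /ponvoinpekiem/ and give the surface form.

pomvoimpegiemi

Rule 1 (nasal place assimilation): no segment meets the environment; /ponvoinpekiem/ is unchanged.
Rule 2 (intervocalic voicing): /k/ is a voiceless obstruent between vowels /e/ and /i/, so it voices to [g]. /ponvoinpekiem/ → ponvoinpegiem.
Rule 3 (nasal place assimilation): /n/ precedes the labial consonant /v/, so it assimilates in place to [m]. /n/ precedes the labial consonant /p/, so it assimilates in place to [m]. /ponvoinpegiem/ → pomvoimpegiem.
Rule 4 (final i-epenthesis): the form ends in the consonant /m/, so [i] is inserted word-finally. /pomvoimpegiem/ → pomvoimpegiemi.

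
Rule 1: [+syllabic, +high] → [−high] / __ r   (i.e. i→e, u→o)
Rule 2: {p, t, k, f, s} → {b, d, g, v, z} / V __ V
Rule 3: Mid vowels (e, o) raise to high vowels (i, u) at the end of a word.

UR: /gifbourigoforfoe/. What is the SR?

Rule 1 (pre-rhotic lowering): /u/ is a high vowel immediately before /r/, so it lowers to [o]. /gifbourigoforfoe/ → gifboorigoforfoe.
Rule 2 (intervocalic voicing): /f/ is a voiceless obstruent between vowels /o/ and /o/, so it voices to [v]. /gifboorigoforfoe/ → gifboorigovorfoe.
Rule 3 (final vowel raising): /e/ is a mid vowel in word-final position, so it raises to [i]. /gifboorigovorfoe/ → gifboorigovorfoi.

gifboorigovorfoi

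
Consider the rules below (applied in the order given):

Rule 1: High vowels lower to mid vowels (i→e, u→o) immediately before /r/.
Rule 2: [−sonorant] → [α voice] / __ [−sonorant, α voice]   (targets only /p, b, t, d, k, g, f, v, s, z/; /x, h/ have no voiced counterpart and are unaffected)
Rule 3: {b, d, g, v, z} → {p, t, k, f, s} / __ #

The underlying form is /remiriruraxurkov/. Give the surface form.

remereroraxorkof

Rule 1 (pre-rhotic lowering): /i/ is a high vowel immediately before /r/, so it lowers to [e]. /i/ is a high vowel immediately before /r/, so it lowers to [e]. /u/ is a high vowel immediately before /r/, so it lowers to [o]. /u/ is a high vowel immediately before /r/, so it lowers to [o]. /remiriruraxurkov/ → remereroraxorkov.
Rule 2 (regressive voicing assimilation): no segment meets the environment; /remereroraxorkov/ is unchanged.
Rule 3 (final devoicing): /v/ is a voiced obstruent in word-final position, so it devoices to [f]. /remereroraxorkov/ → remereroraxorkof.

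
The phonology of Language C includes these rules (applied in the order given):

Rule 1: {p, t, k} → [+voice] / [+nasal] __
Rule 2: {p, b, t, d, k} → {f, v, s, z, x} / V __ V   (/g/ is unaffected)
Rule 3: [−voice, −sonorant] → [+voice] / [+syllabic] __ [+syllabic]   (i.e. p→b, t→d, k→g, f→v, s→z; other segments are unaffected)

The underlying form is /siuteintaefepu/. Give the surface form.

siuzeindaevevu

Rule 1 (post-nasal voicing): /t/ is a voiceless stop immediately after the nasal /n/, so it voices to [d]. /siuteintaefepu/ → siuteindaefepu.
Rule 2 (intervocalic spirantization): /t/ is a stop between vowels /u/ and /e/, so it spirantizes to the fricative [s]. /p/ is a stop between vowels /e/ and /u/, so it spirantizes to the fricative [f]. /siuteindaefepu/ → siuseindaefefu.
Rule 3 (intervocalic voicing): /s/ is a voiceless obstruent between vowels /u/ and /e/, so it voices to [z]. /f/ is a voiceless obstruent between vowels /e/ and /e/, so it voices to [v]. /f/ is a voiceless obstruent between vowels /e/ and /u/, so it voices to [v]. /siuseindaefefu/ → siuzeindaevevu.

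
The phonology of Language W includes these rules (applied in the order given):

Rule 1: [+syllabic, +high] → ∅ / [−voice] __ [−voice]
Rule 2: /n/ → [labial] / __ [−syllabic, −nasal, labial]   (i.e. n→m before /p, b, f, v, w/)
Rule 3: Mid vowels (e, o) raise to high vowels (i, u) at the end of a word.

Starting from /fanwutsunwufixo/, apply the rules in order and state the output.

famwutsumwufxu

Rule 1 (high vowel syncope): /i/ is a high vowel flanked by voiceless consonants /f/ and /x/, so it deletes. /fanwutsunwufixo/ → fanwutsunwufxo.
Rule 2 (nasal place assimilation): /n/ precedes the labial consonant /w/, so it assimilates in place to [m]. /n/ precedes the labial consonant /w/, so it assimilates in place to [m]. /fanwutsunwufxo/ → famwutsumwufxo.
Rule 3 (final vowel raising): /o/ is a mid vowel in word-final position, so it raises to [u]. /famwutsumwufxo/ → famwutsumwufxu.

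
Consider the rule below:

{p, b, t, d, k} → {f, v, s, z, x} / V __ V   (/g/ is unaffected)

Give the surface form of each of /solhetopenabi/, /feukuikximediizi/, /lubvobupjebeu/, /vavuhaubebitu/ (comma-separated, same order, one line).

/solhetopenabi/: /t/ is a stop between vowels /e/ and /o/, so it spirantizes to the fricative [s]. /p/ is a stop between vowels /o/ and /e/, so it spirantizes to the fricative [f]. /b/ is a stop between vowels /a/ and /i/, so it spirantizes to the fricative [v]. → [solhesofenavi].
/feukuikximediizi/: /k/ is a stop between vowels /u/ and /u/, so it spirantizes to the fricative [x]. /d/ is a stop between vowels /e/ and /i/, so it spirantizes to the fricative [z]. → [feuxuikximeziizi].
/lubvobupjebeu/: /b/ is a stop between vowels /o/ and /u/, so it spirantizes to the fricative [v]. /b/ is a stop between vowels /e/ and /e/, so it spirantizes to the fricative [v]. → [lubvovupjeveu].
/vavuhaubebitu/: /b/ is a stop between vowels /u/ and /e/, so it spirantizes to the fricative [v]. /b/ is a stop between vowels /e/ and /i/, so it spirantizes to the fricative [v]. /t/ is a stop between vowels /i/ and /u/, so it spirantizes to the fricative [s]. → [vavuhauvevisu].

solhesofenavi, feuxuikximeziizi, lubvovupjeveu, vavuhauvevisu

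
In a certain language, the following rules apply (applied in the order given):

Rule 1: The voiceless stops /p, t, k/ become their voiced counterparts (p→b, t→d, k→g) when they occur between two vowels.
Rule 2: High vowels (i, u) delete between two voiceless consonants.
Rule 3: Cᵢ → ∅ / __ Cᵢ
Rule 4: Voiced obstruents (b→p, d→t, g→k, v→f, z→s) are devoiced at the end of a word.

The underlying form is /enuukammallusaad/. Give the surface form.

enuugamalusaat

Rule 1 (intervocalic voicing): /k/ is a voiceless stop between vowels /u/ and /a/, so it voices to [g]. /enuukammallusaad/ → enuugammallusaad.
Rule 2 (high vowel syncope): no segment meets the environment; /enuugammallusaad/ is unchanged.
Rule 3 (degemination): /mm/ is a geminate; the first /m/ deletes. /ll/ is a geminate; the first /l/ deletes. /enuugammallusaad/ → enuugamalusaad.
Rule 4 (final devoicing): /d/ is a voiced obstruent in word-final position, so it devoices to [t]. /enuugamalusaad/ → enuugamalusaat.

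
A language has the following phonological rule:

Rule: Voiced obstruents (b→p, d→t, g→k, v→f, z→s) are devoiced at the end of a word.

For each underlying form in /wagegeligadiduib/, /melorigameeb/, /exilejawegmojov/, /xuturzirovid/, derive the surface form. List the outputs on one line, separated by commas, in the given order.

/wagegeligadiduib/: /b/ is a voiced obstruent in word-final position, so it devoices to [p]. → [wagegeligadiduip].
/melorigameeb/: /b/ is a voiced obstruent in word-final position, so it devoices to [p]. → [melorigameep].
/exilejawegmojov/: /v/ is a voiced obstruent in word-final position, so it devoices to [f]. → [exilejawegmojof].
/xuturzirovid/: /d/ is a voiced obstruent in word-final position, so it devoices to [t]. → [xuturzirovit].

wagegeligadiduip, melorigameep, exilejawegmojof, xuturzirovit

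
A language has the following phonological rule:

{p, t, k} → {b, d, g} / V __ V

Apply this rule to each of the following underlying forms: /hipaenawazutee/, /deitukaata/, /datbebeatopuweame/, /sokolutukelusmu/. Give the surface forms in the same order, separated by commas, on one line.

/hipaenawazutee/: /p/ is a voiceless stop between vowels /i/ and /a/, so it voices to [b]. /t/ is a voiceless stop between vowels /u/ and /e/, so it voices to [d]. → [hibaenawazudee].
/deitukaata/: /t/ is a voiceless stop between vowels /i/ and /u/, so it voices to [d]. /k/ is a voiceless stop between vowels /u/ and /a/, so it voices to [g]. /t/ is a voiceless stop between vowels /a/ and /a/, so it voices to [d]. → [deidugaada].
/datbebeatopuweame/: /t/ is a voiceless stop between vowels /a/ and /o/, so it voices to [d]. /p/ is a voiceless stop between vowels /o/ and /u/, so it voices to [b]. → [datbebeadobuweame].
/sokolutukelusmu/: /k/ is a voiceless stop between vowels /o/ and /o/, so it voices to [g]. /t/ is a voiceless stop between vowels /u/ and /u/, so it voices to [d]. /k/ is a voiceless stop between vowels /u/ and /e/, so it voices to [g]. → [sogoludugelusmu].

hibaenawazudee, deidugaada, datbebeadobuweame, sogoludugelusmu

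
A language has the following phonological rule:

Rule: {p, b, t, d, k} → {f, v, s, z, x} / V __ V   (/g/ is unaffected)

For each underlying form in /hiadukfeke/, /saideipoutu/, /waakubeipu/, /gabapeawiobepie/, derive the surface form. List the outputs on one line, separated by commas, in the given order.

/hiadukfeke/: /d/ is a stop between vowels /a/ and /u/, so it spirantizes to the fricative [z]. /k/ is a stop between vowels /e/ and /e/, so it spirantizes to the fricative [x]. → [hiazukfexe].
/saideipoutu/: /d/ is a stop between vowels /i/ and /e/, so it spirantizes to the fricative [z]. /p/ is a stop between vowels /i/ and /o/, so it spirantizes to the fricative [f]. /t/ is a stop between vowels /u/ and /u/, so it spirantizes to the fricative [s]. → [saizeifousu].
/waakubeipu/: /k/ is a stop between vowels /a/ and /u/, so it spirantizes to the fricative [x]. /b/ is a stop between vowels /u/ and /e/, so it spirantizes to the fricative [v]. /p/ is a stop between vowels /i/ and /u/, so it spirantizes to the fricative [f]. → [waaxuveifu].
/gabapeawiobepie/: /b/ is a stop between vowels /a/ and /a/, so it spirantizes to the fricative [v]. /p/ is a stop between vowels /a/ and /e/, so it spirantizes to the fricative [f]. /b/ is a stop between vowels /o/ and /e/, so it spirantizes to the fricative [v]. /p/ is a stop between vowels /e/ and /i/, so it spirantizes to the fricative [f]. → [gavafeawiovefie].

hiazukfexe, saizeifousu, waaxuveifu, gavafeawiovefie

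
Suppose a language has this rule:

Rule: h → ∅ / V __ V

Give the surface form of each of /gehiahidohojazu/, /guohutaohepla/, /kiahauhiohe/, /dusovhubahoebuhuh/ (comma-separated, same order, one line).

geiaidoojazu, guoutaoepla, kiaauioe, dusovhubaoebuuh

/gehiahidohojazu/: /h/ occurs between vowels /e/ and /i/, so it deletes. /h/ occurs between vowels /a/ and /i/, so it deletes. /h/ occurs between vowels /o/ and /o/, so it deletes. → [geiaidoojazu].
/guohutaohepla/: /h/ occurs between vowels /o/ and /u/, so it deletes. /h/ occurs between vowels /o/ and /e/, so it deletes. → [guoutaoepla].
/kiahauhiohe/: /h/ occurs between vowels /a/ and /a/, so it deletes. /h/ occurs between vowels /u/ and /i/, so it deletes. /h/ occurs between vowels /o/ and /e/, so it deletes. → [kiaauioe].
/dusovhubahoebuhuh/: /h/ occurs between vowels /a/ and /o/, so it deletes. /h/ occurs between vowels /u/ and /u/, so it deletes. → [dusovhubaoebuuh].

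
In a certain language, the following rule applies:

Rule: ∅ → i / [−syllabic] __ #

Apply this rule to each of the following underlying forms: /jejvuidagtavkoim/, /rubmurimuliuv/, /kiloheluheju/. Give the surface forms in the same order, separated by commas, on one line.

/jejvuidagtavkoim/: the form ends in the consonant /m/, so [i] is inserted word-finally. → [jejvuidagtavkoimi].
/rubmurimuliuv/: the form ends in the consonant /v/, so [i] is inserted word-finally. → [rubmurimuliuvi].
/kiloheluheju/: the rule's environment is not met; surfaces unchanged as [kiloheluheju].

jejvuidagtavkoimi, rubmurimuliuvi, kiloheluheju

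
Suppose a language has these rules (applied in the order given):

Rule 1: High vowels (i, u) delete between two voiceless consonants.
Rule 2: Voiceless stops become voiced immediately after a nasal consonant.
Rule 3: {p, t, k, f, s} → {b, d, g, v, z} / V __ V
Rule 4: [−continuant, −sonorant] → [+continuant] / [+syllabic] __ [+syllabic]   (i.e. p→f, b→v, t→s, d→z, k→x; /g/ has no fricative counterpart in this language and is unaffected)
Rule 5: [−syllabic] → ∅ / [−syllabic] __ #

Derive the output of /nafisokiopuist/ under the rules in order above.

Rule 1 (high vowel syncope): /i/ is a high vowel flanked by voiceless consonants /f/ and /s/, so it deletes. /nafisokiopuist/ → nafsokiopuist.
Rule 2 (post-nasal voicing): no segment meets the environment; /nafsokiopuist/ is unchanged.
Rule 3 (intervocalic voicing): /k/ is a voiceless obstruent between vowels /o/ and /i/, so it voices to [g]. /p/ is a voiceless obstruent between vowels /o/ and /u/, so it voices to [b]. /nafsokiopuist/ → nafsogiobuist.
Rule 4 (intervocalic spirantization): /b/ is a stop between vowels /o/ and /u/, so it spirantizes to the fricative [v]. /nafsogiobuist/ → nafsogiovuist.
Rule 5 (final cluster simplification): /t/ is the second consonant of a word-final cluster /st/, so it deletes. /nafsogiovuist/ → nafsogiovuis.

nafsogiovuis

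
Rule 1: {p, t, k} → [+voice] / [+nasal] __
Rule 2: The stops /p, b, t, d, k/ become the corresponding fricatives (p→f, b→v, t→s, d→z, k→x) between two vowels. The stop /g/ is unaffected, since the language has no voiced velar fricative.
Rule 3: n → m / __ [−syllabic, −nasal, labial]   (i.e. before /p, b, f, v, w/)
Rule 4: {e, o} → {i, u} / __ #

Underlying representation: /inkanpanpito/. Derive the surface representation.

Rule 1 (post-nasal voicing): /k/ is a voiceless stop immediately after the nasal /n/, so it voices to [g]. /p/ is a voiceless stop immediately after the nasal /n/, so it voices to [b]. /p/ is a voiceless stop immediately after the nasal /n/, so it voices to [b]. /inkanpanpito/ → inganbanbito.
Rule 2 (intervocalic spirantization): /t/ is a stop between vowels /i/ and /o/, so it spirantizes to the fricative [s]. /inganbanbito/ → inganbanbiso.
Rule 3 (nasal place assimilation): /n/ precedes the labial consonant /b/, so it assimilates in place to [m]. /n/ precedes the labial consonant /b/, so it assimilates in place to [m]. /inganbanbiso/ → ingambambiso.
Rule 4 (final vowel raising): /o/ is a mid vowel in word-final position, so it raises to [u]. /ingambambiso/ → ingambambisu.

ingambambisu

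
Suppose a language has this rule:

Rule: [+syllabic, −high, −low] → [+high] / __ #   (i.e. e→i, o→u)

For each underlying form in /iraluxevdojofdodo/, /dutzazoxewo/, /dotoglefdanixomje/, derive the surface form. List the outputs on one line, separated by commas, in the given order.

/iraluxevdojofdodo/: /o/ is a mid vowel in word-final position, so it raises to [u]. → [iraluxevdojofdodu].
/dutzazoxewo/: /o/ is a mid vowel in word-final position, so it raises to [u]. → [dutzazoxewu].
/dotoglefdanixomje/: /e/ is a mid vowel in word-final position, so it raises to [i]. → [dotoglefdanixomji].

iraluxevdojofdodu, dutzazoxewu, dotoglefdanixomji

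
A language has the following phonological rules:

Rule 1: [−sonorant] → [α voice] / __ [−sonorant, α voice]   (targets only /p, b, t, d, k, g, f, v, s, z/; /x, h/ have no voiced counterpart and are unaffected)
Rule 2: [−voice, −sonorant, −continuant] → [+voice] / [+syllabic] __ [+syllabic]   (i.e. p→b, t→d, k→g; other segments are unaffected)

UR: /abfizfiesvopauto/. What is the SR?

apfisfiezvobaudo

Rule 1 (regressive voicing assimilation): /b/ precedes the voiceless obstruent /f/, so it devoices to [p] by assimilation. /z/ precedes the voiceless obstruent /f/, so it devoices to [s] by assimilation. /s/ precedes the voiced obstruent /v/, so it voices to [z] by assimilation. /abfizfiesvopauto/ → apfisfiezvopauto.
Rule 2 (intervocalic voicing): /p/ is a voiceless stop between vowels /o/ and /a/, so it voices to [b]. /t/ is a voiceless stop between vowels /u/ and /o/, so it voices to [d]. /apfisfiezvopauto/ → apfisfiezvobaudo.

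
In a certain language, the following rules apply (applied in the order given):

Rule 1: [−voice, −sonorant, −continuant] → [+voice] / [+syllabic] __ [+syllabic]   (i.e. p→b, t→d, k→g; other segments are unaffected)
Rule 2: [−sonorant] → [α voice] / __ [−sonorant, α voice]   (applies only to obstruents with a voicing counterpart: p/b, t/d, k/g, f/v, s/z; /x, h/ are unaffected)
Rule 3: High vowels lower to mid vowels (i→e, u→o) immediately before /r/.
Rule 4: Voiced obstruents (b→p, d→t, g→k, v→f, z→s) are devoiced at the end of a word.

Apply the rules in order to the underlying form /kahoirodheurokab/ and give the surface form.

kahoerotheorogap

Rule 1 (intervocalic voicing): /k/ is a voiceless stop between vowels /o/ and /a/, so it voices to [g]. /kahoirodheurokab/ → kahoirodheurogab.
Rule 2 (regressive voicing assimilation): /d/ precedes the voiceless obstruent /h/, so it devoices to [t] by assimilation. /kahoirodheurogab/ → kahoirotheurogab.
Rule 3 (pre-rhotic lowering): /i/ is a high vowel immediately before /r/, so it lowers to [e]. /u/ is a high vowel immediately before /r/, so it lowers to [o]. /kahoirotheurogab/ → kahoerotheorogab.
Rule 4 (final devoicing): /b/ is a voiced obstruent in word-final position, so it devoices to [p]. /kahoerotheorogab/ → kahoerotheorogap.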